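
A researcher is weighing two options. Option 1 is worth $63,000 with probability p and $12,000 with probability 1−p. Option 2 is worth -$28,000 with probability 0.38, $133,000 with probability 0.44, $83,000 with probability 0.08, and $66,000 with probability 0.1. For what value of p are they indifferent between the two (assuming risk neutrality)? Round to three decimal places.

EV(Option 2) = 0.38 × (-28000) + 0.44 × 133000 + 0.08 × 83000 + 0.1 × 66000 = -10640 + 58520 + 6640 + 6600 = 61120
p·63000 + (1−p)·12000 = 61120
51000p + 12000 = 61120
p = (61120 − 12000) / 51000

p = 0.963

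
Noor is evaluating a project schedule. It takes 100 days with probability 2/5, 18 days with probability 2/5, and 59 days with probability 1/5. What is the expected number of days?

59 days

EV = 2/5 × 100 + 2/5 × 18 + 1/5 × 59 = 40 + 7.2 + 11.8 = 59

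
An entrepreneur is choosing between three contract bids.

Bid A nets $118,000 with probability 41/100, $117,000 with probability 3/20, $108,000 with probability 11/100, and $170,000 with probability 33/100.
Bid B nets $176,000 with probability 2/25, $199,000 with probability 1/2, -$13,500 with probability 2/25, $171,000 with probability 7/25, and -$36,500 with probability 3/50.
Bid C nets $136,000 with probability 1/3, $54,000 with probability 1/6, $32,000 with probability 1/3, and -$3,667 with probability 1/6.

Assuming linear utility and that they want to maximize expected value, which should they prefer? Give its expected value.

Bid A = 41/100 × 118000 + 3/20 × 117000 + 11/100 × 108000 + 33/100 × 170000 = 48380 + 17550 + 11880 + 56100 = 133910
Bid B = 2/25 × 176000 + 1/2 × 199000 + 2/25 × (-13500) + 7/25 × 171000 + 3/50 × (-36500) = 14080 + 99500 − 1080 + 47880 − 2190 = 158190
Bid C = 1/3 × 136000 + 1/6 × 54000 + 1/3 × 32000 + 1/6 × (-3667) = 45333.3333 + 9000 + 10666.6667 − 611.1667 = 64388.8333

Bid B ($158,190)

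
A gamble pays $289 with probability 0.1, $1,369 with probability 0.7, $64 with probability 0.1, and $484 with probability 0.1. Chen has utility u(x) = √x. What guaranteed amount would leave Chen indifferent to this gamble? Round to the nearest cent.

E[u] = 0.1·√289 + 0.7·√1369 + 0.1·√64 + 0.1·√484 = 0.1·17 + 0.7·37 + 0.1·8 + 0.1·22 = 30.6
CE = (30.6)² = 936.36

$936.36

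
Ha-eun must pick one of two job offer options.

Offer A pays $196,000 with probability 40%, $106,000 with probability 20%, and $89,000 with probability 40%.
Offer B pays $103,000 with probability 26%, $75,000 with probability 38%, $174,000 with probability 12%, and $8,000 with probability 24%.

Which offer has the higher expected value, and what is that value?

Offer A = 0.4 × 196000 + 0.2 × 106000 + 0.4 × 89000 = 78400 + 21200 + 35600 = 135200
Offer B = 0.26 × 103000 + 0.38 × 75000 + 0.12 × 174000 + 0.24 × 8000 = 26780 + 28500 + 20880 + 1920 = 78080

Offer A ($135,200)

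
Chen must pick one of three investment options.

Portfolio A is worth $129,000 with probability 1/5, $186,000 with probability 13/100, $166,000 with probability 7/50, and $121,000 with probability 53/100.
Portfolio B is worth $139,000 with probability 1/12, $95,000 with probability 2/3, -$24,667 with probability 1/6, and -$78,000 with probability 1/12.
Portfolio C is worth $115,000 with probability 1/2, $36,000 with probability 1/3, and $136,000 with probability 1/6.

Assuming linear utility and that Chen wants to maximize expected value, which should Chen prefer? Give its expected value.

Portfolio A ($137,350)

Portfolio A = 1/5 × 129000 + 13/100 × 186000 + 7/50 × 166000 + 53/100 × 121000 = 25800 + 24180 + 23240 + 64130 = 137350
Portfolio B = 1/12 × 139000 + 2/3 × 95000 + 1/6 × (-24667) + 1/12 × (-78000) = 11583.3333 + 63333.3333 − 4111.1667 − 6500 = 64305.5
Portfolio C = 1/2 × 115000 + 1/3 × 36000 + 1/6 × 136000 = 57500 + 12000 + 22666.6667 = 92166.6667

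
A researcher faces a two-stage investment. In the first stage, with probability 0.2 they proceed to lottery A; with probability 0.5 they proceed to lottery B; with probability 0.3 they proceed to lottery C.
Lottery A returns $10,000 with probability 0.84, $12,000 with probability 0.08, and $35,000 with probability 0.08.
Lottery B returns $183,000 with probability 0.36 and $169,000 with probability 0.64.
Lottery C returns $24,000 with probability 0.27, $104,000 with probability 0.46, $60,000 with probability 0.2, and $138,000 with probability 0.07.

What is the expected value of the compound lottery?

$112,246

EV(A) = 0.84 × 10000 + 0.08 × 12000 + 0.08 × 35000 = 8400 + 960 + 2800 = 12160
EV(B) = 0.36 × 183000 + 0.64 × 169000 = 65880 + 108160 = 174040
EV(C) = 0.27 × 24000 + 0.46 × 104000 + 0.2 × 60000 + 0.07 × 138000 = 6480 + 47840 + 12000 + 9660 = 75980
Overall = 0.2 × 12160 + 0.5 × 174040 + 0.3 × 75980 = 2432 + 87020 + 22794 = 112246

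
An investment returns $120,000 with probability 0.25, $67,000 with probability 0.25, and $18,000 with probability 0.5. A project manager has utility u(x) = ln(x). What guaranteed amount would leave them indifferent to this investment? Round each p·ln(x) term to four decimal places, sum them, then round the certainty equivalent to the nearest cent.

$40,174.99

E[u] = 0.25·ln(120000) + 0.25·ln(67000) + 0.5·ln(18000) = 2.9238 + 2.7781 + 4.8991 = 10.6010
CE = e^10.6010 ≈ 40174.99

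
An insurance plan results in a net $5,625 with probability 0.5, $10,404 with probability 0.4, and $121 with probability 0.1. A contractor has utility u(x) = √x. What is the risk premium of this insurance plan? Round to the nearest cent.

E[u] = 0.5·√5625 + 0.4·√10404 + 0.1·√121 = 0.5·75 + 0.4·102 + 0.1·11 = 79.4
CE = (79.4)² = 6304.36
Risk premium = EV − CE = 6986.2 − 6304.36 = 681.84

$681.84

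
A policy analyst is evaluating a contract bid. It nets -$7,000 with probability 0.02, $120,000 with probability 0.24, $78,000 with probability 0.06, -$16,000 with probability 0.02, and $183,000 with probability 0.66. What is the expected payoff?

$153,800

EV = 0.02 × (-7000) + 0.24 × 120000 + 0.06 × 78000 + 0.02 × (-16000) + 0.66 × 183000 = -140 + 28800 + 4680 − 320 + 120780 = 153800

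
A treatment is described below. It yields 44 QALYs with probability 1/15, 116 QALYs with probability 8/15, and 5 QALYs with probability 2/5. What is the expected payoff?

EV = 1/15 × 44 + 8/15 × 116 + 2/5 × 5 = 2.9333 + 61.8667 + 2 = 66.8

66.8 QALYs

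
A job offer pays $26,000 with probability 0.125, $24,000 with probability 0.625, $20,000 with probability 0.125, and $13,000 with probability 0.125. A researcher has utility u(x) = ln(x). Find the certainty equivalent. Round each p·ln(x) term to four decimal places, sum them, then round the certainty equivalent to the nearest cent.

E[u] = 0.125·ln(26000) + 0.625·ln(24000) + 0.125·ln(20000) + 0.125·ln(13000) = 1.2707 + 6.3036 + 1.2379 + 1.1841 = 9.9963
CE = e^9.9963 ≈ 21945.12

$21,945.12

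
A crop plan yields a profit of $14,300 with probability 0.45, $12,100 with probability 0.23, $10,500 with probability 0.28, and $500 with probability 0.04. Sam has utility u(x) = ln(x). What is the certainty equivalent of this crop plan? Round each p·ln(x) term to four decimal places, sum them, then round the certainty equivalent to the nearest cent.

$11,036.91

E[u] = 0.45·ln(14300) + 0.23·ln(12100) + 0.28·ln(10500) + 0.04·ln(500) = 4.3056 + 2.1622 + 2.5926 + 0.2486 = 9.3090
CE = e^9.3090 ≈ 11036.91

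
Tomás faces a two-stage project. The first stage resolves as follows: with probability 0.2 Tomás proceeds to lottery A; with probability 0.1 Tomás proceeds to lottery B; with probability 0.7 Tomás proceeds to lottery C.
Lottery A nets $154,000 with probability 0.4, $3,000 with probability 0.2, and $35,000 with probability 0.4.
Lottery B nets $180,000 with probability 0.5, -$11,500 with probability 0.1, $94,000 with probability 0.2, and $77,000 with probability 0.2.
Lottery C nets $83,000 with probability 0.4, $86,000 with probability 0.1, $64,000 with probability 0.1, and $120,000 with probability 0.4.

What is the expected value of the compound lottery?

$94,885

EV(A) = 0.4 × 154000 + 0.2 × 3000 + 0.4 × 35000 = 61600 + 600 + 14000 = 76200
EV(B) = 0.5 × 180000 + 0.1 × (-11500) + 0.2 × 94000 + 0.2 × 77000 = 90000 − 1150 + 18800 + 15400 = 123050
EV(C) = 0.4 × 83000 + 0.1 × 86000 + 0.1 × 64000 + 0.4 × 120000 = 33200 + 8600 + 6400 + 48000 = 96200
Overall = 0.2 × 76200 + 0.1 × 123050 + 0.7 × 96200 = 15240 + 12305 + 67340 = 94885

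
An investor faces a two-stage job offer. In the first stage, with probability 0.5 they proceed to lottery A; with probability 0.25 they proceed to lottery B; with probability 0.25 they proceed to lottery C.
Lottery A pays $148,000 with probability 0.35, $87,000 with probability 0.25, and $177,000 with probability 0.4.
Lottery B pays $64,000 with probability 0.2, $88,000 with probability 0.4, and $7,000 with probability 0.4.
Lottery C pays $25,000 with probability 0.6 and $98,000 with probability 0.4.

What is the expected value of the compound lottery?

$98,425

EV(A) = 0.35 × 148000 + 0.25 × 87000 + 0.4 × 177000 = 51800 + 21750 + 70800 = 144350
EV(B) = 0.2 × 64000 + 0.4 × 88000 + 0.4 × 7000 = 12800 + 35200 + 2800 = 50800
EV(C) = 0.6 × 25000 + 0.4 × 98000 = 15000 + 39200 = 54200
Overall = 0.5 × 144350 + 0.25 × 50800 + 0.25 × 54200 = 72175 + 12700 + 13550 = 98425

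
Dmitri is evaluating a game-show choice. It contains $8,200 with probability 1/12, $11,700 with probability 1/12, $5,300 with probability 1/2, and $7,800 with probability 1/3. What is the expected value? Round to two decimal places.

EV = 1/12 × 8200 + 1/12 × 11700 + 1/2 × 5300 + 1/3 × 7800 = 683.3333 + 975 + 2650 + 2600 = 6908.3333

$6,908.33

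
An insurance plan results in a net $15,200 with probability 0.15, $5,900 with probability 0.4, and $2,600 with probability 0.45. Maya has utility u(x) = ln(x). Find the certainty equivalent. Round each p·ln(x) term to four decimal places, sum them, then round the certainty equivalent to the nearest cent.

$4,703.21

E[u] = 0.15·ln(15200) + 0.4·ln(5900) + 0.45·ln(2600) = 1.4444 + 3.4731 + 3.5385 = 8.4560
CE = e^8.4560 ≈ 4703.21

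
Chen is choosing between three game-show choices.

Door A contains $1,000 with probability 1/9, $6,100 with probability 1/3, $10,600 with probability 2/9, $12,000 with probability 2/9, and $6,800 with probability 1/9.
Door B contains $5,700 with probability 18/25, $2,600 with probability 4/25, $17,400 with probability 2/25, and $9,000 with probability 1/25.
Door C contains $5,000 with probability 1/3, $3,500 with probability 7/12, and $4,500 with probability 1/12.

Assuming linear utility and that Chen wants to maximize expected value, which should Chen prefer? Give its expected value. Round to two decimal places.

Door A ($7,922.22)

Door A = 1/9 × 1000 + 1/3 × 6100 + 2/9 × 10600 + 2/9 × 12000 + 1/9 × 6800 = 111.1111 + 2033.3333 + 2355.5556 + 2666.6667 + 755.5556 = 7922.2222
Door B = 18/25 × 5700 + 4/25 × 2600 + 2/25 × 17400 + 1/25 × 9000 = 4104 + 416 + 1392 + 360 = 6272
Door C = 1/3 × 5000 + 7/12 × 3500 + 1/12 × 4500 = 1666.6667 + 2041.6667 + 375 = 4083.3333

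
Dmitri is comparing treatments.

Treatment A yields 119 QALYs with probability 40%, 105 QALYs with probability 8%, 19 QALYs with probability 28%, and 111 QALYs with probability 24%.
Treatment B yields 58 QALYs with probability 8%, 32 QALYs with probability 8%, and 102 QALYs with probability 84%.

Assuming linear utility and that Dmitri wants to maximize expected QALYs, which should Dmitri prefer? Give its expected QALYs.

Treatment B (92.88 QALYs)

Treatment A = 0.4 × 119 + 0.08 × 105 + 0.28 × 19 + 0.24 × 111 = 47.6 + 8.4 + 5.32 + 26.64 = 87.96
Treatment B = 0.08 × 58 + 0.08 × 32 + 0.84 × 102 = 4.64 + 2.56 + 85.68 = 92.88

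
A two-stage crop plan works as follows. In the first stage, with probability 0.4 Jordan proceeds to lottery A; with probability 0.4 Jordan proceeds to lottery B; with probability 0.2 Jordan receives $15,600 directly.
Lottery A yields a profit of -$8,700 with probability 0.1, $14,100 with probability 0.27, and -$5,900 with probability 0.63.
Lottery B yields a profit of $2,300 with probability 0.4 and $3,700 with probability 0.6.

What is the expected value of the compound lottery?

$4,064

EV(A) = 0.1 × (-8700) + 0.27 × 14100 + 0.63 × (-5900) = -870 + 3807 − 3717 = -780
EV(B) = 0.4 × 2300 + 0.6 × 3700 = 920 + 2220 = 3140
Branch C: 15600 (certain)
Overall = 0.4 × (-780) + 0.4 × 3140 + 0.2 × 15600 = -312 + 1256 + 3120 = 4064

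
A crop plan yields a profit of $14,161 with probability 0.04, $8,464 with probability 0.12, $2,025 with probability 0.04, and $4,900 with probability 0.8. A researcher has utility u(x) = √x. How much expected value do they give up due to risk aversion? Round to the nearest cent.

E[u] = 0.04·√14161 + 0.12·√8464 + 0.04·√2025 + 0.8·√4900 = 0.04·119 + 0.12·92 + 0.04·45 + 0.8·70 = 73.6
CE = (73.6)² = 5416.96
Risk premium = EV − CE = 5583.12 − 5416.96 = 166.16

$166.16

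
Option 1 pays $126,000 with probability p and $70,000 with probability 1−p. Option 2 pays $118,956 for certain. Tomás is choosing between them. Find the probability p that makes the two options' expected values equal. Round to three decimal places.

p·126000 + (1−p)·70000 = 118956
56000p + 70000 = 118956
p = (118956 − 70000) / 56000

p = 0.874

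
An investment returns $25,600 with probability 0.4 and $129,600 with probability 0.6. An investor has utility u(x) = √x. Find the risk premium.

E[u] = 0.4·√25600 + 0.6·√129600 = 0.4·160 + 0.6·360 = 280
CE = (280)² = 78400
Risk premium = EV − CE = 88000 − 78400 = 9600

$9,600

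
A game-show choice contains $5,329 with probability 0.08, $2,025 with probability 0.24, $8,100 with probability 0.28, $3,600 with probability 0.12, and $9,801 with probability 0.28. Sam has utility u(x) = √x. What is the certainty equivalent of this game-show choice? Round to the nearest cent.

E[u] = 0.08·√5329 + 0.24·√2025 + 0.28·√8100 + 0.12·√3600 + 0.28·√9801 = 0.08·73 + 0.24·45 + 0.28·90 + 0.12·60 + 0.28·99 = 76.76
CE = (76.76)² = 5892.0976

$5,892.10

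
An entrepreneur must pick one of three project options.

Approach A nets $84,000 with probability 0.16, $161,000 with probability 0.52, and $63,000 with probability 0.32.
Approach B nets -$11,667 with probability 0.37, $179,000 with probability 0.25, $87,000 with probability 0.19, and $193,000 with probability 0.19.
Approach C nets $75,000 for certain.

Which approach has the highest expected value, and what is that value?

Approach A ($117,320)

Approach A = 0.16 × 84000 + 0.52 × 161000 + 0.32 × 63000 = 13440 + 83720 + 20160 = 117320
Approach B = 0.37 × (-11667) + 0.25 × 179000 + 0.19 × 87000 + 0.19 × 193000 = -4316.79 + 44750 + 16530 + 36670 = 93633.21
Approach C: 75000 (certain)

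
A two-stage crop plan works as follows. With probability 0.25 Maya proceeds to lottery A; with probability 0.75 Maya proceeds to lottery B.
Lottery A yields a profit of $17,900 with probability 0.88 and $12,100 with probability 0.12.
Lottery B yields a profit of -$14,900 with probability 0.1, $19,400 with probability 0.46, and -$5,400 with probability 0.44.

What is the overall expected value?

EV(A) = 0.88 × 17900 + 0.12 × 12100 = 15752 + 1452 = 17204
EV(B) = 0.1 × (-14900) + 0.46 × 19400 + 0.44 × (-5400) = -1490 + 8924 − 2376 = 5058
Overall = 0.25 × 17204 + 0.75 × 5058 = 4301 + 3793.5 = 8094.5

$8,094.50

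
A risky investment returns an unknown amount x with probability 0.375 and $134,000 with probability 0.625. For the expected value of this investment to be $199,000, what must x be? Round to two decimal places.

0.375·x + 0.625·134000 = 199000
0.375·x = 199000 − 83750 = 115250
x = 115250 / 0.375 = 307333.3333

x = $307,333.33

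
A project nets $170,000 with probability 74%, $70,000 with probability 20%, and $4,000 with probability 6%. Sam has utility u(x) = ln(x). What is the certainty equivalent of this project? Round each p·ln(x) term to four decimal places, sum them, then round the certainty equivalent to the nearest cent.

E[u] = 0.74·ln(170000) + 0.2·ln(70000) + 0.06·ln(4000) = 8.9122 + 2.2313 + 0.4976 = 11.6411
CE = e^11.6411 ≈ 113675.14

$113,675.14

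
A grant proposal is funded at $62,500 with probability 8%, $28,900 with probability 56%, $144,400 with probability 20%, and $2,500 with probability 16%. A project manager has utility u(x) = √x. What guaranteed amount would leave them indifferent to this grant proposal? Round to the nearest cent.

$39,680.64

E[u] = 0.08·√62500 + 0.56·√28900 + 0.2·√144400 + 0.16·√2500 = 0.08·250 + 0.56·170 + 0.2·380 + 0.16·50 = 199.2
CE = (199.2)² = 39680.64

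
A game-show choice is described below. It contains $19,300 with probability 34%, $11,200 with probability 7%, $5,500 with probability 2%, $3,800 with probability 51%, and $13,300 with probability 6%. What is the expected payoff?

EV = 0.34 × 19300 + 0.07 × 11200 + 0.02 × 5500 + 0.51 × 3800 + 0.06 × 13300 = 6562 + 784 + 110 + 1938 + 798 = 10192

$10,192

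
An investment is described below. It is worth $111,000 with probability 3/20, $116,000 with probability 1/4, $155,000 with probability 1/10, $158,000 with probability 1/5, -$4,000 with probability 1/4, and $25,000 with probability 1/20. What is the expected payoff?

$93,000

EV = 3/20 × 111000 + 1/4 × 116000 + 1/10 × 155000 + 1/5 × 158000 + 1/4 × (-4000) + 1/20 × 25000 = 16650 + 29000 + 15500 + 31600 − 1000 + 1250 = 93000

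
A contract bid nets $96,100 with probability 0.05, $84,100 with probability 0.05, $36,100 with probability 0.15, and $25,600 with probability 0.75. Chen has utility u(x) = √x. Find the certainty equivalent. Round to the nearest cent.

E[u] = 0.05·√96100 + 0.05·√84100 + 0.15·√36100 + 0.75·√25600 = 0.05·310 + 0.05·290 + 0.15·190 + 0.75·160 = 178.5
CE = (178.5)² = 31862.25

$31,862.25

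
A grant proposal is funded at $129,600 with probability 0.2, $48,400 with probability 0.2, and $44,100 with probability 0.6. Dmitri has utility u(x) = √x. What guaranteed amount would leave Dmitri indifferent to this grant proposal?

E[u] = 0.2·√129600 + 0.2·√48400 + 0.6·√44100 = 0.2·360 + 0.2·220 + 0.6·210 = 242
CE = (242)² = 58564

$58,564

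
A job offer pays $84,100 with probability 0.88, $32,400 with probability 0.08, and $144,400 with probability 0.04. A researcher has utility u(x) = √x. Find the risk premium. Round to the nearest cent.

E[u] = 0.88·√84100 + 0.08·√32400 + 0.04·√144400 = 0.88·290 + 0.08·180 + 0.04·380 = 284.8
CE = (284.8)² = 81111.04
Risk premium = EV − CE = 82376 − 81111.04 = 1264.96

$1,264.96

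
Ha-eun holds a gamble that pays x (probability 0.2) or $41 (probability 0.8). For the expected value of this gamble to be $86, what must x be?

x = $266

0.2·x + 0.8·41 = 86
0.2·x = 86 − 32.8 = 53.2
x = 53.2 / 0.2 = 266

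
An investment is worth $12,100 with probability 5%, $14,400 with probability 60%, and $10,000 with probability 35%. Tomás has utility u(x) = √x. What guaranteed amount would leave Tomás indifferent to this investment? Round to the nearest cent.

E[u] = 0.05·√12100 + 0.6·√14400 + 0.35·√10000 = 0.05·110 + 0.6·120 + 0.35·100 = 112.5
CE = (112.5)² = 12656.25

$12,656.25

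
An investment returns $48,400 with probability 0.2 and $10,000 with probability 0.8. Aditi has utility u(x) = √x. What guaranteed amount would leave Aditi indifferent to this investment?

E[u] = 0.2·√48400 + 0.8·√10000 = 0.2·220 + 0.8·100 = 124
CE = (124)² = 15376

$15,376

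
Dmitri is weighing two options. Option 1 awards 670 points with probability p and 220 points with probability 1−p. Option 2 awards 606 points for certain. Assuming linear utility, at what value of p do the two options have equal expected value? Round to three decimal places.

p = 0.858

p·670 + (1−p)·220 = 606
450p + 220 = 606
p = (606 − 220) / 450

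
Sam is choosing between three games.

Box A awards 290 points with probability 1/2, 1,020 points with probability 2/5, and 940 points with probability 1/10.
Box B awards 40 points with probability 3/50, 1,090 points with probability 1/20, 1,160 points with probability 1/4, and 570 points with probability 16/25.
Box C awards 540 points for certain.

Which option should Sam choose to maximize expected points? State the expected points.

Box B (711.7 points)

Box A = 1/2 × 290 + 2/5 × 1020 + 1/10 × 940 = 145 + 408 + 94 = 647
Box B = 3/50 × 40 + 1/20 × 1090 + 1/4 × 1160 + 16/25 × 570 = 2.4 + 54.5 + 290 + 364.8 = 711.7
Box C: 540 (certain)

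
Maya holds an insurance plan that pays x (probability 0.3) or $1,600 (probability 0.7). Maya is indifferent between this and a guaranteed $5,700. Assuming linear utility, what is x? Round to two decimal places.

0.3·x + 0.7·1600 = 5700
0.3·x = 5700 − 1120 = 4580
x = 4580 / 0.3 = 15266.6667

x = $15,266.67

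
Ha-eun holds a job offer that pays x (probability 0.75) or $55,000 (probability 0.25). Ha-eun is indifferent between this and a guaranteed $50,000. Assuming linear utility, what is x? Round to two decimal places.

x = $48,333.33

0.75·x + 0.25·55000 = 50000
0.75·x = 50000 − 13750 = 36250
x = 36250 / 0.75 = 48333.3333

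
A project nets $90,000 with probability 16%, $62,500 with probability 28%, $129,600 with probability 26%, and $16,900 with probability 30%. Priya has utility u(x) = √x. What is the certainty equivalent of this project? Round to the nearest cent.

E[u] = 0.16·√90000 + 0.28·√62500 + 0.26·√129600 + 0.3·√16900 = 0.16·300 + 0.28·250 + 0.26·360 + 0.3·130 = 250.6
CE = (250.6)² = 62800.36

$62,800.36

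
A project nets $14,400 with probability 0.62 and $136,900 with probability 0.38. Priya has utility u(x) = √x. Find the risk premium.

$14,725

E[u] = 0.62·√14400 + 0.38·√136900 = 0.62·120 + 0.38·370 = 215
CE = (215)² = 46225
Risk premium = EV − CE = 60950 − 46225 = 14725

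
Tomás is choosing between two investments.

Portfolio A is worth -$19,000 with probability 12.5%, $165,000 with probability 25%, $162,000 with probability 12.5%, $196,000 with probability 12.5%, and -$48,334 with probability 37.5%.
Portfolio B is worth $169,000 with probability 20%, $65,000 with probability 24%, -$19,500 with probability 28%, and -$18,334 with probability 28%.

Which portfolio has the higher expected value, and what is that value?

Portfolio A ($65,499.75)

Portfolio A = 0.125 × (-19000) + 0.25 × 165000 + 0.125 × 162000 + 0.125 × 196000 + 0.375 × (-48334) = -2375 + 41250 + 20250 + 24500 − 18125.25 = 65499.75
Portfolio B = 0.2 × 169000 + 0.24 × 65000 + 0.28 × (-19500) + 0.28 × (-18334) = 33800 + 15600 − 5460 − 5133.52 = 38806.48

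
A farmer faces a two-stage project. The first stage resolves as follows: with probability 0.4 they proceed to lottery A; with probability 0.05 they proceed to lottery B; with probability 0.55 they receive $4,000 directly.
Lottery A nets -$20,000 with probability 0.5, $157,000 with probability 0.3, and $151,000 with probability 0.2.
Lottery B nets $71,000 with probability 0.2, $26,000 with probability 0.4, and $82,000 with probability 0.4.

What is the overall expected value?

$31,990

EV(A) = 0.5 × (-20000) + 0.3 × 157000 + 0.2 × 151000 = -10000 + 47100 + 30200 = 67300
EV(B) = 0.2 × 71000 + 0.4 × 26000 + 0.4 × 82000 = 14200 + 10400 + 32800 = 57400
Branch C: 4000 (certain)
Overall = 0.4 × 67300 + 0.05 × 57400 + 0.55 × 4000 = 26920 + 2870 + 2200 = 31990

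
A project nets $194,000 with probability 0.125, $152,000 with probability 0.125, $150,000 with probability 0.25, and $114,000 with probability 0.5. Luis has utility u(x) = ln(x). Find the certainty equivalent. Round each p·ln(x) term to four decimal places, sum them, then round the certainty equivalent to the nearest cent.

E[u] = 0.125·ln(194000) + 0.125·ln(152000) + 0.25·ln(150000) + 0.5·ln(114000) = 1.5220 + 1.4915 + 2.9796 + 5.8220 = 11.8151
CE = e^11.8151 ≈ 135279.73

$135,279.73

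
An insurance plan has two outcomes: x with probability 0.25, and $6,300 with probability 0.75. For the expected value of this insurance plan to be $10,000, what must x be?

0.25·x + 0.75·6300 = 10000
0.25·x = 10000 − 4725 = 5275
x = 5275 / 0.25 = 21100

x = $21,100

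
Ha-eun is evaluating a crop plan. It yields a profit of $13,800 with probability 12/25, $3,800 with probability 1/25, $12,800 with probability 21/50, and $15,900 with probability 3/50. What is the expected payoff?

EV = 12/25 × 13800 + 1/25 × 3800 + 21/50 × 12800 + 3/50 × 15900 = 6624 + 152 + 5376 + 954 = 13106

$13,106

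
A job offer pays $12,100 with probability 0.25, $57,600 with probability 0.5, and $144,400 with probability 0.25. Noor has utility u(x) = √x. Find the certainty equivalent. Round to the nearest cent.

$58,806.25

E[u] = 0.25·√12100 + 0.5·√57600 + 0.25·√144400 = 0.25·110 + 0.5·240 + 0.25·380 = 242.5
CE = (242.5)² = 58806.25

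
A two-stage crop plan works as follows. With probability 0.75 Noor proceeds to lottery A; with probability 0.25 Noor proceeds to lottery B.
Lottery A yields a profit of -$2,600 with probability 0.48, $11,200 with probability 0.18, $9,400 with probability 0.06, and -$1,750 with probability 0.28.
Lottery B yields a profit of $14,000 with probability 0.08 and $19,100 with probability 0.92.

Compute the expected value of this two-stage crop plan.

$5,304.50

EV(A) = 0.48 × (-2600) + 0.18 × 11200 + 0.06 × 9400 + 0.28 × (-1750) = -1248 + 2016 + 564 − 490 = 842
EV(B) = 0.08 × 14000 + 0.92 × 19100 = 1120 + 17572 = 18692
Overall = 0.75 × 842 + 0.25 × 18692 = 631.5 + 4673 = 5304.5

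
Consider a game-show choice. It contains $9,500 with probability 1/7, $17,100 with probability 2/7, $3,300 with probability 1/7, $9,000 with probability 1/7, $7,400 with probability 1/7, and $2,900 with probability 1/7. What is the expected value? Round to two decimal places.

$9,471.43

EV = 1/7 × 9500 + 2/7 × 17100 + 1/7 × 3300 + 1/7 × 9000 + 1/7 × 7400 + 1/7 × 2900 = 1357.1429 + 4885.7143 + 471.4286 + 1285.7143 + 1057.1429 + 414.2857 = 9471.4286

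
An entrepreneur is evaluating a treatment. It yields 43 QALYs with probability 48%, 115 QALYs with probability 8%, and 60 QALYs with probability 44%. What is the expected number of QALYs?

EV = 0.48 × 43 + 0.08 × 115 + 0.44 × 60 = 20.64 + 9.2 + 26.4 = 56.24

56.24 QALYs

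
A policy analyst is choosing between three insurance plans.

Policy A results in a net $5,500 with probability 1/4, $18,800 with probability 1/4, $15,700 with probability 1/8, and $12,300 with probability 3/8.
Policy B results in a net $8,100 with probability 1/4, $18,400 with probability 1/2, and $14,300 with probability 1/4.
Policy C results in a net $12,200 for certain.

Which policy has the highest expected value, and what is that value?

Policy B ($14,800)

Policy A = 1/4 × 5500 + 1/4 × 18800 + 1/8 × 15700 + 3/8 × 12300 = 1375 + 4700 + 1962.5 + 4612.5 = 12650
Policy B = 1/4 × 8100 + 1/2 × 18400 + 1/4 × 14300 = 2025 + 9200 + 3575 = 14800
Policy C: 12200 (certain)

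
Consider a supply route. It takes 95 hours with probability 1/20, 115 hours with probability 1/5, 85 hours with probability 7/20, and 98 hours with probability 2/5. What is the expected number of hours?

96.7 hours

EV = 1/20 × 95 + 1/5 × 115 + 7/20 × 85 + 2/5 × 98 = 4.75 + 23 + 29.75 + 39.2 = 96.7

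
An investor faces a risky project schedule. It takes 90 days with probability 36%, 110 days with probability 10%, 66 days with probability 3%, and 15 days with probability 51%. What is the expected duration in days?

53.03 days

EV = 0.36 × 90 + 0.1 × 110 + 0.03 × 66 + 0.51 × 15 = 32.4 + 11 + 1.98 + 7.65 = 53.03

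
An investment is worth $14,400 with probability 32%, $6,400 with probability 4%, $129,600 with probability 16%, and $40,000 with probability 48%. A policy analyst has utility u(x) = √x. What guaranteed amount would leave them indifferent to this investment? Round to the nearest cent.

E[u] = 0.32·√14400 + 0.04·√6400 + 0.16·√129600 + 0.48·√40000 = 0.32·120 + 0.04·80 + 0.16·360 + 0.48·200 = 195.2
CE = (195.2)² = 38103.04

$38,103.04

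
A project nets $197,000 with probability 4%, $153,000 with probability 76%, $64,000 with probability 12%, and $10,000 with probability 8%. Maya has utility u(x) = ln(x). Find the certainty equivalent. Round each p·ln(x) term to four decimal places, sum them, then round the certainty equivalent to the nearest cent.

E[u] = 0.04·ln(197000) + 0.76·ln(153000) + 0.12·ln(64000) + 0.08·ln(10000) = 0.4876 + 9.0730 + 1.3280 + 0.7368 = 11.6254
CE = e^11.6254 ≈ 111904.38

$111,904.38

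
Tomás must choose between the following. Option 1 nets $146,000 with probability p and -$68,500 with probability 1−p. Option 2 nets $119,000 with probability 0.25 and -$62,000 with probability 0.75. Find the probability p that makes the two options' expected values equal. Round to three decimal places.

EV(Option 2) = 0.25 × 119000 + 0.75 × (-62000) = 29750 − 46500 = -16750
p·146000 + (1−p)·(-68500) = -16750
214500p − 68500 = -16750
p = (-16750 + 68500) / 214500

p = 0.241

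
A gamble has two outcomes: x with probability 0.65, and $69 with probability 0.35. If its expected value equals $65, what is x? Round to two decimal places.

0.65·x + 0.35·69 = 65
0.65·x = 65 − 24.15 = 40.85
x = 40.85 / 0.65 = 62.8462

x = $62.85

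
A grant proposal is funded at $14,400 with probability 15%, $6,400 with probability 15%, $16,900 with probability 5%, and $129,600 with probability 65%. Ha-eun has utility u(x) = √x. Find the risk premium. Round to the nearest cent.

$15,034.75

E[u] = 0.15·√14400 + 0.15·√6400 + 0.05·√16900 + 0.65·√129600 = 0.15·120 + 0.15·80 + 0.05·130 + 0.65·360 = 270.5
CE = (270.5)² = 73170.25
Risk premium = EV − CE = 88205 − 73170.25 = 15034.75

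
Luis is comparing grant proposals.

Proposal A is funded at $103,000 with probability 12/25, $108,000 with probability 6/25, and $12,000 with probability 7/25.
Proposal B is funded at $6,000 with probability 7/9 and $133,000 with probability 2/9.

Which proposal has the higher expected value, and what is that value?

Proposal A = 12/25 × 103000 + 6/25 × 108000 + 7/25 × 12000 = 49440 + 25920 + 3360 = 78720
Proposal B = 7/9 × 6000 + 2/9 × 133000 = 4666.6667 + 29555.5556 = 34222.2222

Proposal A ($78,720)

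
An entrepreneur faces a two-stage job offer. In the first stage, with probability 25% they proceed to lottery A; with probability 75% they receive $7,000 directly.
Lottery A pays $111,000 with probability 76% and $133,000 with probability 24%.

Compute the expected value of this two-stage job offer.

$34,320

EV(A) = 0.76 × 111000 + 0.24 × 133000 = 84360 + 31920 = 116280
Branch B: 7000 (certain)
Overall = 0.25 × 116280 + 0.75 × 7000 = 29070 + 5250 = 34320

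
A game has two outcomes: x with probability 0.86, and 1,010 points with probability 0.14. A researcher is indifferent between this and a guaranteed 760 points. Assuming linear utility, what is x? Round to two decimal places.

0.86·x + 0.14·1010 = 760
0.86·x = 760 − 141.4 = 618.6
x = 618.6 / 0.86 = 719.3023

x = 719.30 points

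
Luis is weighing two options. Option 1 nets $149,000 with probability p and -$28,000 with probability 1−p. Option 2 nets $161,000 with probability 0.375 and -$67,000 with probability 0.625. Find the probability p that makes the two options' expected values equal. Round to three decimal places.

EV(Option 2) = 0.375 × 161000 + 0.625 × (-67000) = 60375 − 41875 = 18500
p·149000 + (1−p)·(-28000) = 18500
177000p − 28000 = 18500
p = (18500 + 28000) / 177000

p = 0.263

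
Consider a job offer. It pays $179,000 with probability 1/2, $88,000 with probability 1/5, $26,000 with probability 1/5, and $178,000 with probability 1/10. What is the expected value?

EV = 1/2 × 179000 + 1/5 × 88000 + 1/5 × 26000 + 1/10 × 178000 = 89500 + 17600 + 5200 + 17800 = 130100

$130,100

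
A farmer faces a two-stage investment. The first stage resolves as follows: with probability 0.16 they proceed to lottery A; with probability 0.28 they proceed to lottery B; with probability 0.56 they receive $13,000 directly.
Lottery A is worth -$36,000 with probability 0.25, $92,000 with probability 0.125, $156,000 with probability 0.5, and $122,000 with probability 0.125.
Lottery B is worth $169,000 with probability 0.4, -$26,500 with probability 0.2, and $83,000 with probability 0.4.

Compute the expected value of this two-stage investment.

$49,340

EV(A) = 0.25 × (-36000) + 0.125 × 92000 + 0.5 × 156000 + 0.125 × 122000 = -9000 + 11500 + 78000 + 15250 = 95750
EV(B) = 0.4 × 169000 + 0.2 × (-26500) + 0.4 × 83000 = 67600 − 5300 + 33200 = 95500
Branch C: 13000 (certain)
Overall = 0.16 × 95750 + 0.28 × 95500 + 0.56 × 13000 = 15320 + 26740 + 7280 = 49340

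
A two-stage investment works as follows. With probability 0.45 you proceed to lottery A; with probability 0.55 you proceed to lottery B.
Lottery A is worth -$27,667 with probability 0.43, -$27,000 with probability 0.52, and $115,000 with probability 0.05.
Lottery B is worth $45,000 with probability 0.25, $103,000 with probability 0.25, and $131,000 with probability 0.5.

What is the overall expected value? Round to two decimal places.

$47,290.94

EV(A) = 0.43 × (-27667) + 0.52 × (-27000) + 0.05 × 115000 = -11896.81 − 14040 + 5750 = -20186.81
EV(B) = 0.25 × 45000 + 0.25 × 103000 + 0.5 × 131000 = 11250 + 25750 + 65500 = 102500
Overall = 0.45 × (-20186.81) + 0.55 × 102500 = -9084.0645 + 56375 = 47290.9355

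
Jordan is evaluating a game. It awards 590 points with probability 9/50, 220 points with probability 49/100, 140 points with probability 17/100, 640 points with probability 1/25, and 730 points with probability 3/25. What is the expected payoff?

351 points

EV = 9/50 × 590 + 49/100 × 220 + 17/100 × 140 + 1/25 × 640 + 3/25 × 730 = 106.2 + 107.8 + 23.8 + 25.6 + 87.6 = 351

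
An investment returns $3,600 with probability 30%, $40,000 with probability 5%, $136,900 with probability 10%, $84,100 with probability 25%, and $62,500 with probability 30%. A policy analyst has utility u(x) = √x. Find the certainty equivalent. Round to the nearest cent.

$45,156.25

E[u] = 0.3·√3600 + 0.05·√40000 + 0.1·√136900 + 0.25·√84100 + 0.3·√62500 = 0.3·60 + 0.05·200 + 0.1·370 + 0.25·290 + 0.3·250 = 212.5
CE = (212.5)² = 45156.25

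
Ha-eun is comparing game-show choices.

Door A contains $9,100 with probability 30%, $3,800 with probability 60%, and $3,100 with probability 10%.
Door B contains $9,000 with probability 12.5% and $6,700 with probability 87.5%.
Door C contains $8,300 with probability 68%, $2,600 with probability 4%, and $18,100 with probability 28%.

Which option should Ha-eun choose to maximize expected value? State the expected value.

Door C ($10,816)

Door A = 0.3 × 9100 + 0.6 × 3800 + 0.1 × 3100 = 2730 + 2280 + 310 = 5320
Door B = 0.125 × 9000 + 0.875 × 6700 = 1125 + 5862.5 = 6987.5
Door C = 0.68 × 8300 + 0.04 × 2600 + 0.28 × 18100 = 5644 + 104 + 5068 = 10816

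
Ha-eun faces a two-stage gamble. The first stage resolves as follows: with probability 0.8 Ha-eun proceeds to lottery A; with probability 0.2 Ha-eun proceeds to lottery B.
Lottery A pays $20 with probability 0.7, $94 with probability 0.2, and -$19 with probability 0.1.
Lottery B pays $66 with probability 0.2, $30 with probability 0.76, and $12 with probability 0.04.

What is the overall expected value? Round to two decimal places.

EV(A) = 0.7 × 20 + 0.2 × 94 + 0.1 × (-19) = 14 + 18.8 − 1.9 = 30.9
EV(B) = 0.2 × 66 + 0.76 × 30 + 0.04 × 12 = 13.2 + 22.8 + 0.48 = 36.48
Overall = 0.8 × 30.9 + 0.2 × 36.48 = 24.72 + 7.296 = 32.016

$32.02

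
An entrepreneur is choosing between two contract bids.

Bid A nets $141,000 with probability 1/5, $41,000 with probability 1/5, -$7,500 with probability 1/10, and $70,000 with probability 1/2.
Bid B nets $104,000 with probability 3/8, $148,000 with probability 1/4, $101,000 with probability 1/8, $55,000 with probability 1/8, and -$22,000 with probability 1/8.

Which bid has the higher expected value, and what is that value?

Bid A = 1/5 × 141000 + 1/5 × 41000 + 1/10 × (-7500) + 1/2 × 70000 = 28200 + 8200 − 750 + 35000 = 70650
Bid B = 3/8 × 104000 + 1/4 × 148000 + 1/8 × 101000 + 1/8 × 55000 + 1/8 × (-22000) = 39000 + 37000 + 12625 + 6875 − 2750 = 92750

Bid B ($92,750)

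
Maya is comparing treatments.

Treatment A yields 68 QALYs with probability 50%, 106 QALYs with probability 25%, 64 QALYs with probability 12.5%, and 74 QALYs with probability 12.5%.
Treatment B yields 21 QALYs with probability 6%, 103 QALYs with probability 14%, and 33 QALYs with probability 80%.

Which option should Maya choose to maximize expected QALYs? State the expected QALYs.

Treatment A = 0.5 × 68 + 0.25 × 106 + 0.125 × 64 + 0.125 × 74 = 34 + 26.5 + 8 + 9.25 = 77.75
Treatment B = 0.06 × 21 + 0.14 × 103 + 0.8 × 33 = 1.26 + 14.42 + 26.4 = 42.08

Treatment A (77.75 QALYs)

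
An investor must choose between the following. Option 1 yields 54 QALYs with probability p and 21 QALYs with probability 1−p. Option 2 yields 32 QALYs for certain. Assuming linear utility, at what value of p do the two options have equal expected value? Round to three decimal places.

p·54 + (1−p)·21 = 32
33p + 21 = 32
p = (32 − 21) / 33

p = 0.333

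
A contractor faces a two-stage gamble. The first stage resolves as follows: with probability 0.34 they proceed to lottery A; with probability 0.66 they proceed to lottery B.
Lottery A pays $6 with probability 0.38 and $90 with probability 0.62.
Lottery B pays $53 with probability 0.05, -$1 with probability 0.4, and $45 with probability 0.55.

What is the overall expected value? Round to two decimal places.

EV(A) = 0.38 × 6 + 0.62 × 90 = 2.28 + 55.8 = 58.08
EV(B) = 0.05 × 53 + 0.4 × (-1) + 0.55 × 45 = 2.65 − 0.4 + 24.75 = 27
Overall = 0.34 × 58.08 + 0.66 × 27 = 19.7472 + 17.82 = 37.5672

$37.57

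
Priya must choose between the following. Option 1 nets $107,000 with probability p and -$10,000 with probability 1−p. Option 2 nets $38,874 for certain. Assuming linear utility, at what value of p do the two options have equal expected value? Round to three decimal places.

p·107000 + (1−p)·(-10000) = 38874
117000p − 10000 = 38874
p = (38874 + 10000) / 117000

p = 0.418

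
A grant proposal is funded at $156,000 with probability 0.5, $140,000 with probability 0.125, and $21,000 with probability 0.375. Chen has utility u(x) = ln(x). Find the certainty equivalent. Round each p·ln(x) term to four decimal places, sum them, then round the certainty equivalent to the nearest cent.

$72,554.99

E[u] = 0.5·ln(156000) + 0.125·ln(140000) + 0.375·ln(21000) = 5.9788 + 1.4812 + 3.7321 = 11.1921
CE = e^11.1921 ≈ 72554.99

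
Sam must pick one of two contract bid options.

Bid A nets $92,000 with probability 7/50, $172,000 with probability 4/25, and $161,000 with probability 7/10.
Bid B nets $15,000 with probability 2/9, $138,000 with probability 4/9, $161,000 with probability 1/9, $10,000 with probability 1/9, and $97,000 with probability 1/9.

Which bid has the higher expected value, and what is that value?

Bid A = 7/50 × 92000 + 4/25 × 172000 + 7/10 × 161000 = 12880 + 27520 + 112700 = 153100
Bid B = 2/9 × 15000 + 4/9 × 138000 + 1/9 × 161000 + 1/9 × 10000 + 1/9 × 97000 = 3333.3333 + 61333.3333 + 17888.8889 + 1111.1111 + 10777.7778 = 94444.4444

Bid A ($153,100)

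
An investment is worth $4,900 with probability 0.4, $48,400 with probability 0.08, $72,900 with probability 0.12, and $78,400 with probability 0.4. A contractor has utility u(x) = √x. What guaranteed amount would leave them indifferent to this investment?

E[u] = 0.4·√4900 + 0.08·√48400 + 0.12·√72900 + 0.4·√78400 = 0.4·70 + 0.08·220 + 0.12·270 + 0.4·280 = 190
CE = (190)² = 36100

$36,100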